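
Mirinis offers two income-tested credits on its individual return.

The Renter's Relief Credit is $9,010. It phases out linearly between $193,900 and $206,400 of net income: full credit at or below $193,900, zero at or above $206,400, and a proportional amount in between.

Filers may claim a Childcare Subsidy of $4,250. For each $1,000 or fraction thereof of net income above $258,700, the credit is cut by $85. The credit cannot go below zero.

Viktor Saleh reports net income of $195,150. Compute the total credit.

$12,359

Renter's Relief Credit: $195,150 is $1,250 into a $12,500 phase-out range, leaving 11,250/12,500 of the credit: $9,010 × 11,250/12,500 = $8,109.
Childcare Subsidy: $195,150 is at or below the $258,700 threshold, so the full $4,250 applies.
Total: $8,109 + $4,250 = $12,359.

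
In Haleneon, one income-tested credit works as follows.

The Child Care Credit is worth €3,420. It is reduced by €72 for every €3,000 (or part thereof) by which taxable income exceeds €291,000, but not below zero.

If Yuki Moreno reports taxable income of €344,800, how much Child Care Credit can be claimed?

€2,124

Child Care Credit: income exceeds €291,000 by €53,800, which is 18 full-or-partial €3,000 increments; reduction = 18 × €72 = €1,296, leaving €2,124.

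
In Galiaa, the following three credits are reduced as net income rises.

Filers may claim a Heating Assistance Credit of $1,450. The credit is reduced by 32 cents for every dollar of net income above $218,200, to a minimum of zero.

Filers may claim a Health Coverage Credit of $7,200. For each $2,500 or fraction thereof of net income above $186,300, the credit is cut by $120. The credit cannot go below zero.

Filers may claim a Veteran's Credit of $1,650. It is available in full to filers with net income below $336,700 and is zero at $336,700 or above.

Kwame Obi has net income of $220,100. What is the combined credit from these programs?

Heating Assistance Credit: 32% of the $1,900 excess over $218,200 is $608; credit = $1,450 − $608 = $842.
Health Coverage Credit: income exceeds $186,300 by $33,800, which is 14 full-or-partial $2,500 increments; reduction = 14 × $120 = $1,680, leaving $5,520.
Veteran's Credit: $220,100 is below the $336,700 cutoff, so the full $1,650 applies.
Total: $842 + $5,520 + $1,650 = $8,012.

$8,012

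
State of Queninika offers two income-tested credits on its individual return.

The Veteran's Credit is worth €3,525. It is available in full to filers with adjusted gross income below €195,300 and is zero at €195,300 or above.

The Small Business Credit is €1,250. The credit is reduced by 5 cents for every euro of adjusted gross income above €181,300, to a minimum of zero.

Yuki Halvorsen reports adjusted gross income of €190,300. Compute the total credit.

Veteran's Credit: €190,300 is below the €195,300 cutoff, so the full €3,525 applies.
Small Business Credit: 5% of the €9,000 excess over €181,300 is €450; credit = €1,250 − €450 = €800.
Total: €3,525 + €800 = €4,325.

€4,325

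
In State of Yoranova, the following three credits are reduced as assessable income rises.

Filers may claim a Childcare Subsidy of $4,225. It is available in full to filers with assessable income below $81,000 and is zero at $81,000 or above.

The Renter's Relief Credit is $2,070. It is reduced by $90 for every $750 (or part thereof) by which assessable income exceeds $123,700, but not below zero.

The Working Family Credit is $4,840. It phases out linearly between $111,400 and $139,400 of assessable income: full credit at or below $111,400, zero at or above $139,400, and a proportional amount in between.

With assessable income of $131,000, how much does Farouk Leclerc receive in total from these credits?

$2,622

Childcare Subsidy: $131,000 meets or exceeds the $81,000 cutoff, so the credit is $0.
Renter's Relief Credit: income exceeds $123,700 by $7,300, which is 10 full-or-partial $750 increments; reduction = 10 × $90 = $900, leaving $1,170.
Working Family Credit: $131,000 is $19,600 into a $28,000 phase-out range, leaving 8,400/28,000 of the credit: $4,840 × 8,400/28,000 = $1,452.
Total: $0 + $1,170 + $1,452 = $2,622.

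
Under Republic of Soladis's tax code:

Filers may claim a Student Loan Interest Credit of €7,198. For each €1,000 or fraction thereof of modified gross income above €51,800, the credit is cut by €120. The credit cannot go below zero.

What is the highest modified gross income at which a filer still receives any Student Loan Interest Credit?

€110,800

After 59 increments the reduction is 59 × €120 = €7,080, leaving €118; one more increment wipes it out. Increment 59 ends at excess 59 × €1,000 = €59,000, so the highest qualifying income is €51,800 + €59,000 = €110,800.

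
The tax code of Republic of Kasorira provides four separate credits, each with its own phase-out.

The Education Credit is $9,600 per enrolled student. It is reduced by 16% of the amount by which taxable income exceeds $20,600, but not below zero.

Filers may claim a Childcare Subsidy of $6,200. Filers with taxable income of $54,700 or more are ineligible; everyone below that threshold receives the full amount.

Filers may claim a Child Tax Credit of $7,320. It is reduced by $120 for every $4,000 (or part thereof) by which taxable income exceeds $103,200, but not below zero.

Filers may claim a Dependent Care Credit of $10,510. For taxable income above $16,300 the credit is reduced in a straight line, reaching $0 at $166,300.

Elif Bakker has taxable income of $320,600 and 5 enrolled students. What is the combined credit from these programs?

Education Credit: base = 5 × $9,600 = $48,000. 16% of the $300,000 excess over $20,600 is $48,000 ≥ base, so the credit is $0.
Childcare Subsidy: $320,600 meets or exceeds the $54,700 cutoff, so the credit is $0.
Child Tax Credit: income exceeds $103,200 by $217,400, which is 55 full-or-partial $4,000 increments; reduction = 55 × $120 = $6,600, leaving $720.
Dependent Care Credit: $320,600 is at or above $166,300, so the credit is $0.
Total: $0 + $0 + $720 + $0 = $720.

$720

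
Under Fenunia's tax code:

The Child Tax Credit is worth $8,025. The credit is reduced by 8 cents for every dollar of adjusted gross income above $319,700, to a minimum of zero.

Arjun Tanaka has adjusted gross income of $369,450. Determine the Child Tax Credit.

$4,045

Child Tax Credit: 8% of the $49,750 excess over $319,700 is $3,980; credit = $8,025 − $3,980 = $4,045.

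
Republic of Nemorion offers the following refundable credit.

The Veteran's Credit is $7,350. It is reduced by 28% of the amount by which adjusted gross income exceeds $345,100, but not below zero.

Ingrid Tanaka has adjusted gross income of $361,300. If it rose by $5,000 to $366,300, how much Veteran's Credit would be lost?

$1,400

At $361,300 — 28% of the $16,200 excess over $345,100 is $4,536; credit = $7,350 − $4,536 = $2,814.
At $366,300 — 28% of the $21,200 excess over $345,100 is $5,936; credit = $7,350 − $5,936 = $1,414.
Lost: $2,814 − $1,414 = $1,400.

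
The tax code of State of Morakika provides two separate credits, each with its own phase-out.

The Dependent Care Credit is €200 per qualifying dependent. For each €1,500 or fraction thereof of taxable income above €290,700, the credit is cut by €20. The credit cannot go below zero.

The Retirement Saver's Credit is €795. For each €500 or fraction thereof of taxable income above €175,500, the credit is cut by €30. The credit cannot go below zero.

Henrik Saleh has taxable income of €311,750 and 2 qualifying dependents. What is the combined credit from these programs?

Dependent Care Credit: base = 2 × €200 = €400. income exceeds €290,700 by €21,050, which is 15 full-or-partial €1,500 increments; reduction = 15 × €20 = €300, leaving €100.
Retirement Saver's Credit: income exceeds €175,500 by €136,250 → 273 increments × €30 = €8,190 ≥ base, so the credit is €0.
Total: €100 + €0 = €100.

€100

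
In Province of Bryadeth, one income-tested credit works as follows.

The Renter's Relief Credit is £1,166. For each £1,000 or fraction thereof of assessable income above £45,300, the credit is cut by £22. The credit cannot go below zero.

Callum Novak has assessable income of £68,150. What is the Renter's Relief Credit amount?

Renter's Relief Credit: income exceeds £45,300 by £22,850, which is 23 full-or-partial £1,000 increments; reduction = 23 × £22 = £506, leaving £660.

£660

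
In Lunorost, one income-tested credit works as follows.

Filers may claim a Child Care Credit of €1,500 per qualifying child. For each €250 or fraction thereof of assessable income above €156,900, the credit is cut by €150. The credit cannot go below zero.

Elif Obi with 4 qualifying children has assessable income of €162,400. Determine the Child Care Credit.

€2,700

Child Care Credit: base = 4 × €1,500 = €6,000. income exceeds €156,900 by €5,500, which is 22 full-or-partial €250 increments; reduction = 22 × €150 = €3,300, leaving €2,700.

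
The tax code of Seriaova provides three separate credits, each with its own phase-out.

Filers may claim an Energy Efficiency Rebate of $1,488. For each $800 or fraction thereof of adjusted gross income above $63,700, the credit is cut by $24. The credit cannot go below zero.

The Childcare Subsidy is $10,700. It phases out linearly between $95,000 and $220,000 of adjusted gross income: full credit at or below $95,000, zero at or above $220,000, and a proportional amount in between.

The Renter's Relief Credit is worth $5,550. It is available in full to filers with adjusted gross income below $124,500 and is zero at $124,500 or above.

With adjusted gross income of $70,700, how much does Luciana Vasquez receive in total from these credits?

Energy Efficiency Rebate: income exceeds $63,700 by $7,000, which is 9 full-or-partial $800 increments; reduction = 9 × $24 = $216, leaving $1,272.
Childcare Subsidy: $70,700 is at or below the $95,000 threshold, so the full $10,700 applies.
Renter's Relief Credit: $70,700 is below the $124,500 cutoff, so the full $5,550 applies.
Total: $1,272 + $10,700 + $5,550 = $17,522.

$17,522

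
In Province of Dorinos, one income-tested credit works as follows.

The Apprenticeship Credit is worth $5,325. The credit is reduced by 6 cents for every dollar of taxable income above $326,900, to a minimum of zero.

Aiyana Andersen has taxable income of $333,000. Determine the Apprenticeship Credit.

Apprenticeship Credit: 6% of the $6,100 excess over $326,900 is $366; credit = $5,325 − $366 = $4,959.

$4,959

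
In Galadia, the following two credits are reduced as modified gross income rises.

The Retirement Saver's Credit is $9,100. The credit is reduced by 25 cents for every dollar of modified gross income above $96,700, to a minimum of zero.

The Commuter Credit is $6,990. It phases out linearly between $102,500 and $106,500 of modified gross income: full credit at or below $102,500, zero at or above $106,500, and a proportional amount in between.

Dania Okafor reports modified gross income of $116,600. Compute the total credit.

Retirement Saver's Credit: 25% of the $19,900 excess over $96,700 is $4,975; credit = $9,100 − $4,975 = $4,125.
Commuter Credit: $116,600 is at or above $106,500, so the credit is $0.
Total: $4,125 + $0 = $4,125.

$4,125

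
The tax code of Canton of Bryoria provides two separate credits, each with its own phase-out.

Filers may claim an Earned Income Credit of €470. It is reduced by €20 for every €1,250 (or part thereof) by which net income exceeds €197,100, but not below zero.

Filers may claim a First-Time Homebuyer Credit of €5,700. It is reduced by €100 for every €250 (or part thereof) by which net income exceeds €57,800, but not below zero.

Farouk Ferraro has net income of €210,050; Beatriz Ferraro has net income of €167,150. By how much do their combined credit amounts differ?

Farouk (€210,050): Earned Income Credit: income exceeds €197,100 by €12,950, which is 11 full-or-partial €1,250 increments; reduction = 11 × €20 = €220, leaving €250. First-Time Homebuyer Credit: income exceeds €57,800 by €152,250 → 609 increments × €100 = €60,900 ≥ base, so the credit is €0. total €250 + €0 = €250
Beatriz (€167,150): Earned Income Credit: €167,150 is at or below the €197,100 threshold, so the full €470 applies. First-Time Homebuyer Credit: income exceeds €57,800 by €109,350 → 438 increments × €100 = €43,800 ≥ base, so the credit is €0. total €470 + €0 = €470
Difference: |€250 − €470| = €220.

€220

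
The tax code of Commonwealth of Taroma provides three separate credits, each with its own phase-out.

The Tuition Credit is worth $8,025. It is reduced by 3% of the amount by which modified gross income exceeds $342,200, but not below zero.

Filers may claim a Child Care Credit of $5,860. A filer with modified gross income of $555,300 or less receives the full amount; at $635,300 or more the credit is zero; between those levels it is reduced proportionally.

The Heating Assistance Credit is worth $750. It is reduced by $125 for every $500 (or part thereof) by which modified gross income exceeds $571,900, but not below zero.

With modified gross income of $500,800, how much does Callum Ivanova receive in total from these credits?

$9,877

Tuition Credit: 3% of the $158,600 excess over $342,200 is $4,758; credit = $8,025 − $4,758 = $3,267.
Child Care Credit: $500,800 is at or below the $555,300 threshold, so the full $5,860 applies.
Heating Assistance Credit: $500,800 is at or below the $571,900 threshold, so the full $750 applies.
Total: $3,267 + $5,860 + $750 = $9,877.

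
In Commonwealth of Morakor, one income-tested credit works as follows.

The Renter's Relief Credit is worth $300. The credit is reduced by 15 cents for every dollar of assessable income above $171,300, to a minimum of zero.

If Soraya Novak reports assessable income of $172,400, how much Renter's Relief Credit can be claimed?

$135

Renter's Relief Credit: 15% of the $1,100 excess over $171,300 is $165; credit = $300 − $165 = $135.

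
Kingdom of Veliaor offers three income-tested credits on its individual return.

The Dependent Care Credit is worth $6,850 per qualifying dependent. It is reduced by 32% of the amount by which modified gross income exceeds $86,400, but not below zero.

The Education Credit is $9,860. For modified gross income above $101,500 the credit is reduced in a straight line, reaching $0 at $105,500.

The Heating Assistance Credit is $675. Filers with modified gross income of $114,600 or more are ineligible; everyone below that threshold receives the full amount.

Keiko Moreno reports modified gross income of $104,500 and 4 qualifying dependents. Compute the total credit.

$24,748

Dependent Care Credit: base = 4 × $6,850 = $27,400. 32% of the $18,100 excess over $86,400 is $5,792; credit = $27,400 − $5,792 = $21,608.
Education Credit: $104,500 is $3,000 into a $4,000 phase-out range, leaving 1,000/4,000 of the credit: $9,860 × 1,000/4,000 = $2,465.
Heating Assistance Credit: $104,500 is below the $114,600 cutoff, so the full $675 applies.
Total: $21,608 + $2,465 + $675 = $24,748.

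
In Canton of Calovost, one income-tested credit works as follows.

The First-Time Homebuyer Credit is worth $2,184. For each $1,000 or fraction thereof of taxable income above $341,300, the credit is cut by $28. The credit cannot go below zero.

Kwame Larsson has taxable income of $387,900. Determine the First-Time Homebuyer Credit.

$868

First-Time Homebuyer Credit: income exceeds $341,300 by $46,600, which is 47 full-or-partial $1,000 increments; reduction = 47 × $28 = $1,316, leaving $868.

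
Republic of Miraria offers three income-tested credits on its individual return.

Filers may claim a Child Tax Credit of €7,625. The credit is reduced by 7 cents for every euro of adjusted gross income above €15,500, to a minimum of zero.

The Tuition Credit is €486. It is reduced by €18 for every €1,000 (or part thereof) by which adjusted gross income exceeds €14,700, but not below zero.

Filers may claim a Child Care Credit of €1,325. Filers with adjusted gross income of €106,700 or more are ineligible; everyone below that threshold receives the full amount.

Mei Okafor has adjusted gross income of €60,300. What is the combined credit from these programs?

Child Tax Credit: 7% of the €44,800 excess over €15,500 is €3,136; credit = €7,625 − €3,136 = €4,489.
Tuition Credit: income exceeds €14,700 by €45,600 → 46 increments × €18 = €828 ≥ base, so the credit is €0.
Child Care Credit: €60,300 is below the €106,700 cutoff, so the full €1,325 applies.
Total: €4,489 + €0 + €1,325 = €5,814.

€5,814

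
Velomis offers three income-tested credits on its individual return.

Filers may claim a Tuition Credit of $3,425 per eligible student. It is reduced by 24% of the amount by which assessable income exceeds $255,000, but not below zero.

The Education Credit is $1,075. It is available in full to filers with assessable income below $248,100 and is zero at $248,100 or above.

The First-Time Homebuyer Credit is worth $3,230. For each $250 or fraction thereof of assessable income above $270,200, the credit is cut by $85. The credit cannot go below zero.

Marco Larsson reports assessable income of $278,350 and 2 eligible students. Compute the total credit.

$1,671

Tuition Credit: base = 2 × $3,425 = $6,850. 24% of the $23,350 excess over $255,000 is $5,604; credit = $6,850 − $5,604 = $1,246.
Education Credit: $278,350 meets or exceeds the $248,100 cutoff, so the credit is $0.
First-Time Homebuyer Credit: income exceeds $270,200 by $8,150, which is 33 full-or-partial $250 increments; reduction = 33 × $85 = $2,805, leaving $425.
Total: $1,246 + $0 + $425 = $1,671.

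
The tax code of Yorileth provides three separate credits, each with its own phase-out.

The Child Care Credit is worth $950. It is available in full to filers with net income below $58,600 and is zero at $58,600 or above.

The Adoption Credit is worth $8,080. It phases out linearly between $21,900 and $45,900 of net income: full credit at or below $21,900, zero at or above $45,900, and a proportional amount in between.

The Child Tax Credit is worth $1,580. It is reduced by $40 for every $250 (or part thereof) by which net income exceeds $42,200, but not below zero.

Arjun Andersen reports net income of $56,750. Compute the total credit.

$950

Child Care Credit: $56,750 is below the $58,600 cutoff, so the full $950 applies.
Adoption Credit: $56,750 is at or above $45,900, so the credit is $0.
Child Tax Credit: income exceeds $42,200 by $14,550 → 59 increments × $40 = $2,360 ≥ base, so the credit is $0.
Total: $950 + $0 + $0 = $950.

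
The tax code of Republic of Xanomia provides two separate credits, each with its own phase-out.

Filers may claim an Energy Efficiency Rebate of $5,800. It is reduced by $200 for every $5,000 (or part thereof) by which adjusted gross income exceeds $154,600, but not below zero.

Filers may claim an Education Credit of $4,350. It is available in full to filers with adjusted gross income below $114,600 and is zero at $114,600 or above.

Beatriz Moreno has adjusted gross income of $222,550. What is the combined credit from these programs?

Energy Efficiency Rebate: income exceeds $154,600 by $67,950, which is 14 full-or-partial $5,000 increments; reduction = 14 × $200 = $2,800, leaving $3,000.
Education Credit: $222,550 meets or exceeds the $114,600 cutoff, so the credit is $0.
Total: $3,000 + $0 = $3,000.

$3,000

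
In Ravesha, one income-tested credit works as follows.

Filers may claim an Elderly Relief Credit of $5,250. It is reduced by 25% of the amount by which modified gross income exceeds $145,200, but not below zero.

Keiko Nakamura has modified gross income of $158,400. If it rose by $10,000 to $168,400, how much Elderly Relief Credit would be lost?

At $158,400 — 25% of the $13,200 excess over $145,200 is $3,300; credit = $5,250 − $3,300 = $1,950.
At $168,400 — 25% of the $23,200 excess over $145,200 is $5,800 ≥ base, so the credit is $0.
Lost: $1,950 − $0 = $1,950.

$1,950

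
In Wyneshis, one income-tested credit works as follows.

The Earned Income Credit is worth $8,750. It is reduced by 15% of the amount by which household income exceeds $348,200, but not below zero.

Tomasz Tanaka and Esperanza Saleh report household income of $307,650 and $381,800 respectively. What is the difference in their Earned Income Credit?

$5,040

Tomasz ($307,650): Earned Income Credit: $307,650 is at or below the $348,200 threshold, so the full $8,750 applies.
Esperanza ($381,800): Earned Income Credit: 15% of the $33,600 excess over $348,200 is $5,040; credit = $8,750 − $5,040 = $3,710.
Difference: |$8,750 − $3,710| = $5,040.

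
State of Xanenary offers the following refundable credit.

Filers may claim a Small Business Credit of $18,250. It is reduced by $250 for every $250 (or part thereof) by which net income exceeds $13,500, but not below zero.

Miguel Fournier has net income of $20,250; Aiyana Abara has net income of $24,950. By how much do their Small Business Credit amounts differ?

Miguel ($20,250): Small Business Credit: income exceeds $13,500 by $6,750, which is 27 full-or-partial $250 increments; reduction = 27 × $250 = $6,750, leaving $11,500.
Aiyana ($24,950): Small Business Credit: income exceeds $13,500 by $11,450, which is 46 full-or-partial $250 increments; reduction = 46 × $250 = $11,500, leaving $6,750.
Difference: |$11,500 − $6,750| = $4,750.

$4,750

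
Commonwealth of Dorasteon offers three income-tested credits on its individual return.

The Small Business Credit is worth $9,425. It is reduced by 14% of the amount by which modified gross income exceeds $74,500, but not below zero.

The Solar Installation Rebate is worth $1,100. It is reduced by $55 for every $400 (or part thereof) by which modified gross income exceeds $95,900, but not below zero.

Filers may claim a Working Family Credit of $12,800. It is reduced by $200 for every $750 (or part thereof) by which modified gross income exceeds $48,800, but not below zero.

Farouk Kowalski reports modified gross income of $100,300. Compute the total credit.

$6,308

Small Business Credit: 14% of the $25,800 excess over $74,500 is $3,612; credit = $9,425 − $3,612 = $5,813.
Solar Installation Rebate: income exceeds $95,900 by $4,400, which is 11 full-or-partial $400 increments; reduction = 11 × $55 = $605, leaving $495.
Working Family Credit: income exceeds $48,800 by $51,500 → 69 increments × $200 = $13,800 ≥ base, so the credit is $0.
Total: $5,813 + $495 + $0 = $6,308.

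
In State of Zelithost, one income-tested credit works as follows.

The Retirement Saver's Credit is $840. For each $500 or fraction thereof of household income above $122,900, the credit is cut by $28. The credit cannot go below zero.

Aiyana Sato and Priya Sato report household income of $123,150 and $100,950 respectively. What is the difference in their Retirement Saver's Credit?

Aiyana ($123,150): Retirement Saver's Credit: income exceeds $122,900 by $250, which is 1 full-or-partial $500 increment; reduction = 1 × $28 = $28, leaving $812.
Priya ($100,950): Retirement Saver's Credit: $100,950 is at or below the $122,900 threshold, so the full $840 applies.
Difference: |$812 − $840| = $28.

$28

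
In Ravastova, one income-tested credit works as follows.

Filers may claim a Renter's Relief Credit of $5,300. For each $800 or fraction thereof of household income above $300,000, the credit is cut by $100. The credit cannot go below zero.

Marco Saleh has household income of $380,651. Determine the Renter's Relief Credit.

$0

Renter's Relief Credit: income exceeds $300,000 by $80,651 → 101 increments × $100 = $10,100 ≥ base, so the credit is $0.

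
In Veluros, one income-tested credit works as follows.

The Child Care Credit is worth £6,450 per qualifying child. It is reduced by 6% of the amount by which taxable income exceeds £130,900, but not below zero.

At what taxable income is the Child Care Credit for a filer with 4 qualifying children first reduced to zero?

Full credit = 4 × £6,450 = £25,800.
The credit falls by 6% of each pound above £130,900, so it reaches zero when the excess is £25,800 / 6% = £430,000: income = £130,900 + £430,000 = £560,900.

£560,900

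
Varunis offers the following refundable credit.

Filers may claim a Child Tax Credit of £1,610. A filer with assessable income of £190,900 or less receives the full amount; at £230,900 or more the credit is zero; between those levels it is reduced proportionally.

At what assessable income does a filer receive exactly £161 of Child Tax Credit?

£226,900

£161 is 161/1,610 of the full £1,610, so 1,449/1,610 of the £40,000 range has been used: income = £190,900 + £40,000 × 1,449/1,610 = £226,900.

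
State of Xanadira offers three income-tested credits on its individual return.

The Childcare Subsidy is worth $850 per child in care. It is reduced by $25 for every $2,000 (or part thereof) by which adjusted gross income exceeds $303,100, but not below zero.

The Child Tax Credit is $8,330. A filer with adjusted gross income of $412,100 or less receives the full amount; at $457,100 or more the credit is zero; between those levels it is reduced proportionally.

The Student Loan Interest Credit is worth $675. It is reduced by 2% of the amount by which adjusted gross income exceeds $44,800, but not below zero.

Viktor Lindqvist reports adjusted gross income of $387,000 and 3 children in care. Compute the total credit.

Childcare Subsidy: base = 3 × $850 = $2,550. income exceeds $303,100 by $83,900, which is 42 full-or-partial $2,000 increments; reduction = 42 × $25 = $1,050, leaving $1,500.
Child Tax Credit: $387,000 is at or below the $412,100 threshold, so the full $8,330 applies.
Student Loan Interest Credit: 2% of the $342,200 excess over $44,800 is $6,844 ≥ base, so the credit is $0.
Total: $1,500 + $8,330 + $0 = $9,830.

$9,830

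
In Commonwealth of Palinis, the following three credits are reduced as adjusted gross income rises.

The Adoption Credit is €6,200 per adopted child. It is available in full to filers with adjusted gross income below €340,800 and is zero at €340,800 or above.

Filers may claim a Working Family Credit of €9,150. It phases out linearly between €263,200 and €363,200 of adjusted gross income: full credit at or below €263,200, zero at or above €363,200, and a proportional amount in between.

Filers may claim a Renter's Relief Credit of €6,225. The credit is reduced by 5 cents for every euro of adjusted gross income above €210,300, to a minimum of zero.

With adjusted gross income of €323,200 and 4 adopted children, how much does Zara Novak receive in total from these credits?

€29,040

Adoption Credit: base = 4 × €6,200 = €24,800. €323,200 is below the €340,800 cutoff, so the full €24,800 applies.
Working Family Credit: €323,200 is €60,000 into a €100,000 phase-out range, leaving 40,000/100,000 of the credit: €9,150 × 40,000/100,000 = €3,660.
Renter's Relief Credit: 5% of the €112,900 excess over €210,300 is €5,645; credit = €6,225 − €5,645 = €580.
Total: €24,800 + €3,660 + €580 = €29,040.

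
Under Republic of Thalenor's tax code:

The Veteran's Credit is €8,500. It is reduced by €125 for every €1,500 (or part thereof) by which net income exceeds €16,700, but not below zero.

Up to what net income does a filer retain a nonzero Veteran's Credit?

€117,200

After 67 increments the reduction is 67 × €125 = €8,375, leaving €125; one more increment wipes it out. Increment 67 ends at excess 67 × €1,500 = €100,500, so the highest qualifying income is €16,700 + €100,500 = €117,200.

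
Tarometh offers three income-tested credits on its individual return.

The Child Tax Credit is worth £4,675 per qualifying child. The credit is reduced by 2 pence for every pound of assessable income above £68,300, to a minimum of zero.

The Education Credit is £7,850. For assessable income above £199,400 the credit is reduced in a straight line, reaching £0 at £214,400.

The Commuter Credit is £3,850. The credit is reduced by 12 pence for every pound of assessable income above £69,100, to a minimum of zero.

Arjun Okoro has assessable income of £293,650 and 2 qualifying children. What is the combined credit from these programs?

£4,843

Child Tax Credit: base = 2 × £4,675 = £9,350. 2% of the £225,350 excess over £68,300 is £4,507; credit = £9,350 − £4,507 = £4,843.
Education Credit: £293,650 is at or above £214,400, so the credit is £0.
Commuter Credit: 12% of the £224,550 excess over £69,100 is £26,946 ≥ base, so the credit is £0.
Total: £4,843 + £0 + £0 = £4,843.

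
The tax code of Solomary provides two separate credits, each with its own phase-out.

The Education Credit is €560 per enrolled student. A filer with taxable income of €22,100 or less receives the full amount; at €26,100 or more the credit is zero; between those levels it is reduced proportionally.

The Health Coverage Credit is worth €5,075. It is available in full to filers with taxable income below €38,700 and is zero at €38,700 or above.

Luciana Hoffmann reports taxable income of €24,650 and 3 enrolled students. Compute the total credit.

€5,684

Education Credit: base = 3 × €560 = €1,680. €24,650 is €2,550 into a €4,000 phase-out range, leaving 1,450/4,000 of the credit: €1,680 × 1,450/4,000 = €609.
Health Coverage Credit: €24,650 is below the €38,700 cutoff, so the full €5,075 applies.
Total: €609 + €5,075 = €5,684.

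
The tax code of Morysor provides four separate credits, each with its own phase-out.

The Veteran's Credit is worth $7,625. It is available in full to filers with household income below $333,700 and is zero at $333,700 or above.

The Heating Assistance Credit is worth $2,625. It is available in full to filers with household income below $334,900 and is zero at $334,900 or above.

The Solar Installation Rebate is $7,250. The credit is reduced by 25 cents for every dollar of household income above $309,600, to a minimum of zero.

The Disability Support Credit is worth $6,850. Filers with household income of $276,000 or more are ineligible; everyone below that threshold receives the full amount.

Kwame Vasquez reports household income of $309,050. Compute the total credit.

$17,500

Veteran's Credit: $309,050 is below the $333,700 cutoff, so the full $7,625 applies.
Heating Assistance Credit: $309,050 is below the $334,900 cutoff, so the full $2,625 applies.
Solar Installation Rebate: $309,050 is at or below the $309,600 threshold, so the full $7,250 applies.
Disability Support Credit: $309,050 meets or exceeds the $276,000 cutoff, so the credit is $0.
Total: $7,625 + $2,625 + $7,250 + $0 = $17,500.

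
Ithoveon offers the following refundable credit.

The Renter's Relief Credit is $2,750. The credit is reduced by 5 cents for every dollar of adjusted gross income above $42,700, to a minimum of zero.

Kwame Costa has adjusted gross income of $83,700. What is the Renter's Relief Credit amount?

$700

Renter's Relief Credit: 5% of the $41,000 excess over $42,700 is $2,050; credit = $2,750 − $2,050 = $700.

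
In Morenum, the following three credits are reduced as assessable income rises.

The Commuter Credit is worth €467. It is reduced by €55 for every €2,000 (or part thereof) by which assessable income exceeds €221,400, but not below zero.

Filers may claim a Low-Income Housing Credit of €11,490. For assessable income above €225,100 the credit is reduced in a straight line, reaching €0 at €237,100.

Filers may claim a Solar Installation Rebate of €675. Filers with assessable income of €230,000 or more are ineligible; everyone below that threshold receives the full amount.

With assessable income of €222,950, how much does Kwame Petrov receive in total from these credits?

Commuter Credit: income exceeds €221,400 by €1,550, which is 1 full-or-partial €2,000 increment; reduction = 1 × €55 = €55, leaving €412.
Low-Income Housing Credit: €222,950 is at or below the €225,100 threshold, so the full €11,490 applies.
Solar Installation Rebate: €222,950 is below the €230,000 cutoff, so the full €675 applies.
Total: €412 + €11,490 + €675 = €12,577.

€12,577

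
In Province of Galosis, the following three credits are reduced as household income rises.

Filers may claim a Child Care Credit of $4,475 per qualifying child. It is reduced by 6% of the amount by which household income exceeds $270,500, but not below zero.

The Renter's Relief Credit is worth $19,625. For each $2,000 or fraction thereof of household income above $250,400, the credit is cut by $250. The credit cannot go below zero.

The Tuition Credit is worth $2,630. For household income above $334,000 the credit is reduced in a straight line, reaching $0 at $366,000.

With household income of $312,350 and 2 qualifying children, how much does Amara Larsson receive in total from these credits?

$20,944

Child Care Credit: base = 2 × $4,475 = $8,950. 6% of the $41,850 excess over $270,500 is $2,511; credit = $8,950 − $2,511 = $6,439.
Renter's Relief Credit: income exceeds $250,400 by $61,950, which is 31 full-or-partial $2,000 increments; reduction = 31 × $250 = $7,750, leaving $11,875.
Tuition Credit: $312,350 is at or below the $334,000 threshold, so the full $2,630 applies.
Total: $6,439 + $11,875 + $2,630 = $20,944.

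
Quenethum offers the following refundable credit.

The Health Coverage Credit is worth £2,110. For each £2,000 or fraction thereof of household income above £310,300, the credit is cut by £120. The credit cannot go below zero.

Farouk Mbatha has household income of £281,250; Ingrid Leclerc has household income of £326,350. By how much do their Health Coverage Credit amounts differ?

£1,080

Farouk (£281,250): Health Coverage Credit: £281,250 is at or below the £310,300 threshold, so the full £2,110 applies.
Ingrid (£326,350): Health Coverage Credit: income exceeds £310,300 by £16,050, which is 9 full-or-partial £2,000 increments; reduction = 9 × £120 = £1,080, leaving £1,030.
Difference: |£2,110 − £1,030| = £1,080.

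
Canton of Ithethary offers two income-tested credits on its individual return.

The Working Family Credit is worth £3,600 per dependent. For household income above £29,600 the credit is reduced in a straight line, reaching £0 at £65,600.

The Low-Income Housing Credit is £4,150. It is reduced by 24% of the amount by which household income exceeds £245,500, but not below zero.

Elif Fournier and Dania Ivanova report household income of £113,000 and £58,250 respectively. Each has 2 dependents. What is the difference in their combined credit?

£1,470

Elif (£113,000): Working Family Credit: base = 2 × £3,600 = £7,200. £113,000 is at or above £65,600, so the credit is £0. Low-Income Housing Credit: £113,000 is at or below the £245,500 threshold, so the full £4,150 applies. total £0 + £4,150 = £4,150
Dania (£58,250): Working Family Credit: base = 2 × £3,600 = £7,200. £58,250 is £28,650 into a £36,000 phase-out range, leaving 7,350/36,000 of the credit: £7,200 × 7,350/36,000 = £1,470. Low-Income Housing Credit: £58,250 is at or below the £245,500 threshold, so the full £4,150 applies. total £1,470 + £4,150 = £5,620
Difference: |£4,150 − £5,620| = £1,470.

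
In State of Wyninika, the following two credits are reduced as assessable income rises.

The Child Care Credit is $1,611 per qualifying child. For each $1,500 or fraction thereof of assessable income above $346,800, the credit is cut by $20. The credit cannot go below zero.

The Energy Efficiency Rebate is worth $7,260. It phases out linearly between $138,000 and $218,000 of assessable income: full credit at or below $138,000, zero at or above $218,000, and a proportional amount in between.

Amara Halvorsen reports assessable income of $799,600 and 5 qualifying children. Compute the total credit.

$2,015

Child Care Credit: base = 5 × $1,611 = $8,055. income exceeds $346,800 by $452,800, which is 302 full-or-partial $1,500 increments; reduction = 302 × $20 = $6,040, leaving $2,015.
Energy Efficiency Rebate: $799,600 is at or above $218,000, so the credit is $0.
Total: $2,015 + $0 = $2,015.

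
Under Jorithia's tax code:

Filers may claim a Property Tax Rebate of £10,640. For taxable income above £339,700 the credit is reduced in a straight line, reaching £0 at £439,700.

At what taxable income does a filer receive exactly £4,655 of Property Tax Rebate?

£395,950

£4,655 is 4,655/10,640 of the full £10,640, so 5,985/10,640 of the £100,000 range has been used: income = £339,700 + £100,000 × 5,985/10,640 = £395,950.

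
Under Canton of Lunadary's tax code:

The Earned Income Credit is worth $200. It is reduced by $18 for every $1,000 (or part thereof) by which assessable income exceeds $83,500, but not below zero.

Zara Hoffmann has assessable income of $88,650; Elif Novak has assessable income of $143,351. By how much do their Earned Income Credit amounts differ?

$92

Zara ($88,650): Earned Income Credit: income exceeds $83,500 by $5,150, which is 6 full-or-partial $1,000 increments; reduction = 6 × $18 = $108, leaving $92.
Elif ($143,351): Earned Income Credit: income exceeds $83,500 by $59,851 → 60 increments × $18 = $1,080 ≥ base, so the credit is $0.
Difference: |$92 − $0| = $92.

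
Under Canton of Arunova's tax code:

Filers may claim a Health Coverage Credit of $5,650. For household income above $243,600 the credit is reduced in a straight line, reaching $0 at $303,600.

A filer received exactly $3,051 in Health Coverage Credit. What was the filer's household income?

$3,051 is 3,051/5,650 of the full $5,650, so 2,599/5,650 of the $60,000 range has been used: income = $243,600 + $60,000 × 2,599/5,650 = $271,200.

$271,200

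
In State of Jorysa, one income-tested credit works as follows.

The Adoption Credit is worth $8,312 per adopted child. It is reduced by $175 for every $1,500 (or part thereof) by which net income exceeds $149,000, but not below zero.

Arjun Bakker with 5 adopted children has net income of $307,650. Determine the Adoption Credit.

$23,010

Adoption Credit: base = 5 × $8,312 = $41,560. income exceeds $149,000 by $158,650, which is 106 full-or-partial $1,500 increments; reduction = 106 × $175 = $18,550, leaving $23,010.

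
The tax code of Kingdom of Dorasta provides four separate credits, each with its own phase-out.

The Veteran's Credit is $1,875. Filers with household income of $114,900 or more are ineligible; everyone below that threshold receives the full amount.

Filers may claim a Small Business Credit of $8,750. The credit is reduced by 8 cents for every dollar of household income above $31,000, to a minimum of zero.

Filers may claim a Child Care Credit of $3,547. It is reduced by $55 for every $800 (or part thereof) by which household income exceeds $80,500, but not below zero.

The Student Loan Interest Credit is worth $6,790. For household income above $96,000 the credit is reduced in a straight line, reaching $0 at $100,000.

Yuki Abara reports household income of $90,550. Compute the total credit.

$15,483

Veteran's Credit: $90,550 is below the $114,900 cutoff, so the full $1,875 applies.
Small Business Credit: 8% of the $59,550 excess over $31,000 is $4,764; credit = $8,750 − $4,764 = $3,986.
Child Care Credit: income exceeds $80,500 by $10,050, which is 13 full-or-partial $800 increments; reduction = 13 × $55 = $715, leaving $2,832.
Student Loan Interest Credit: $90,550 is at or below the $96,000 threshold, so the full $6,790 applies.
Total: $1,875 + $3,986 + $2,832 + $6,790 = $15,483.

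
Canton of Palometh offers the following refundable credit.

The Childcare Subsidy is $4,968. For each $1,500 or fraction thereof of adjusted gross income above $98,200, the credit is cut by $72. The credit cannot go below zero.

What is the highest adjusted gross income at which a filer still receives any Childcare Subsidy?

After 68 increments the reduction is 68 × $72 = $4,896, leaving $72; one more increment wipes it out. Increment 68 ends at excess 68 × $1,500 = $102,000, so the highest qualifying income is $98,200 + $102,000 = $200,200.

$200,200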